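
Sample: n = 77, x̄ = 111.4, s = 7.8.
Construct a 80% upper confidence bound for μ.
μ ≤ 112.15

Upper bound (one-sided):
t* = 0.846 (one-sided for 80%)
Upper bound = x̄ + t* · s/√n = 111.4 + 0.846 · 7.8/√77 = 112.15

We are 80% confident that μ ≤ 112.15.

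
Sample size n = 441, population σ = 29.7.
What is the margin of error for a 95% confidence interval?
Margin of error = 2.77

Margin of error = z* · σ/√n
= 1.960 · 29.7/√441
= 1.960 · 29.7/21.0000
= 2.77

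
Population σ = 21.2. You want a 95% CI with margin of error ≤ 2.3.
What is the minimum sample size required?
n ≥ 327

For margin E ≤ 2.3:
n ≥ (z* · σ / E)²
n ≥ (1.960 · 21.2 / 2.3)²
n ≥ 326.38

Minimum n = 327 (rounding up)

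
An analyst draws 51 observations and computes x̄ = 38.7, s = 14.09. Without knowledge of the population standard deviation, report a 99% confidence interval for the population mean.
(33.42, 43.98)

t-interval (σ unknown):
df = n - 1 = 50
t* = 2.678 for 99% confidence

Margin of error = t* · s/√n = 2.678 · 14.09/√51 = 5.28

CI: (33.42, 43.98)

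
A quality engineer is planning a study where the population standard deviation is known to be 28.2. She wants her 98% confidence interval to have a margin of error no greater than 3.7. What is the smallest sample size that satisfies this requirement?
n ≥ 315

For margin E ≤ 3.7:
n ≥ (z* · σ / E)²
n ≥ (2.326 · 28.2 / 3.7)²
n ≥ 314.28

Minimum n = 315 (rounding up)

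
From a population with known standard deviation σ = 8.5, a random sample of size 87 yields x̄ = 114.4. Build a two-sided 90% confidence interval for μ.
(112.90, 115.90)

z-interval (σ known):
z* = 1.645 for 90% confidence

Margin of error = z* · σ/√n = 1.645 · 8.5/√87 = 1.50

CI: (114.4 - 1.50, 114.4 + 1.50) = (112.90, 115.90)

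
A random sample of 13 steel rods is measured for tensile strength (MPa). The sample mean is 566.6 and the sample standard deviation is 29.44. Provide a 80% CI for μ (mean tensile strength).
(555.53, 577.67)

t-interval (σ unknown):
df = n - 1 = 12
t* = 1.356 for 80% confidence

Margin of error = t* · s/√n = 1.356 · 29.44/√13 = 11.07

CI: (555.53, 577.67)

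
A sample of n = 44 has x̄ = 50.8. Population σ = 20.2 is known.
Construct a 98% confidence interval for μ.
(43.72, 57.88)

z-interval (σ known):
z* = 2.326 for 98% confidence

Margin of error = z* · σ/√n = 2.326 · 20.2/√44 = 7.08

CI: (50.8 - 7.08, 50.8 + 7.08) = (43.72, 57.88)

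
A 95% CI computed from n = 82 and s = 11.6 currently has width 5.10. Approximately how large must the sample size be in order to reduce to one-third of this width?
n ≈ 738

CI width ∝ 1/√n
To reduce width by factor 3, need √n to grow by 3 → need 3² = 9 times as many samples.

Current: n = 82, width = 5.10
New: n = 738, width ≈ 1.68

Width reduced by factor of 5.10/1.68 = 3.04.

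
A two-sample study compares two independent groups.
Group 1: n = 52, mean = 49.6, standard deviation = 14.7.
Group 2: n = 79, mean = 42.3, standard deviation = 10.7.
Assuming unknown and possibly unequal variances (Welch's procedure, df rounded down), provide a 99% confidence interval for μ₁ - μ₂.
(1.06, 13.54)

Difference: x̄₁ - x̄₂ = 7.30
SE = √(s₁²/n₁ + s₂²/n₂) = √(14.7²/52 + 10.7²/79) = 2.3674
df = 85.94 → 85 (Welch–Satterthwaite, rounded down)
t* = 2.635

CI: 7.30 ± 2.635 · 2.3674 = 7.30 ± 6.24 = (1.06, 13.54)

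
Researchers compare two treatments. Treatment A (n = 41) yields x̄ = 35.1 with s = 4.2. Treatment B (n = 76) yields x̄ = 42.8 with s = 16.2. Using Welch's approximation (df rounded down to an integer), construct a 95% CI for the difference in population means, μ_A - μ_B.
(-11.61, -3.79)

Difference: x̄₁ - x̄₂ = -7.70
SE = √(s₁²/n₁ + s₂²/n₂) = √(4.2²/41 + 16.2²/76) = 1.9706
df = 92.17 → 92 (Welch–Satterthwaite, rounded down)
t* = 1.986

CI: -7.70 ± 1.986 · 1.9706 = -7.70 ± 3.91 = (-11.61, -3.79)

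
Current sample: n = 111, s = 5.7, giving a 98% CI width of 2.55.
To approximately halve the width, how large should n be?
n ≈ 444

CI width ∝ 1/√n
To reduce width by factor 2, need √n to grow by 2 → need 2² = 4 times as many samples.

Current: n = 111, width = 2.55
New: n = 444, width ≈ 1.26

Width reduced by factor of 2.55/1.26 = 2.02.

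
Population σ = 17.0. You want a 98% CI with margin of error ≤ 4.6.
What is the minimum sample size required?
n ≥ 74

For margin E ≤ 4.6:
n ≥ (z* · σ / E)²
n ≥ (2.326 · 17.0 / 4.6)²
n ≥ 73.89

Minimum n = 74 (rounding up)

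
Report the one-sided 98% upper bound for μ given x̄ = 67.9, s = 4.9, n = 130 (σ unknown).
μ ≤ 68.79

Upper bound (one-sided):
t* = 2.075 (one-sided for 98%)
Upper bound = x̄ + t* · s/√n = 67.9 + 2.075 · 4.9/√130 = 68.79

We are 98% confident that μ ≤ 68.79.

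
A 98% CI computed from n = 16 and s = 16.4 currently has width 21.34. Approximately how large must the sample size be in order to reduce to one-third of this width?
n ≈ 144

CI width ∝ 1/√n
To reduce width by factor 3, need √n to grow by 3 → need 3² = 9 times as many samples.

Current: n = 16, width = 21.34
New: n = 144, width ≈ 6.43

Width reduced by factor of 21.34/6.43 = 3.32.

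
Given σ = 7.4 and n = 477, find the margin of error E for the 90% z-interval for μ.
Margin of error = 0.56

Margin of error = z* · σ/√n
= 1.645 · 7.4/√477
= 1.645 · 7.4/21.8403
= 0.56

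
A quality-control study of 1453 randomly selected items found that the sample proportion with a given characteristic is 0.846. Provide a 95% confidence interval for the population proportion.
(0.827, 0.865)

Proportion CI:
SE = √(p̂(1-p̂)/n) = √(0.846 · 0.154 / 1453) = 0.00947

z* = 1.960
Margin = z* · SE = 1.960 · 0.00947 = 0.0186

CI: 0.846 ± 0.0186 = (0.827, 0.865)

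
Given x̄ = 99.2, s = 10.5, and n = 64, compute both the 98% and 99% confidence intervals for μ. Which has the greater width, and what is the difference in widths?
99% CI is wider by 0.70

df = 63
98% CI: t* = 2.387, (96.07, 102.33), width = 2 · t* · s/√n = 6.27
99% CI: t* = 2.656, (95.71, 102.69), width = 2 · t* · s/√n = 6.97

The 99% CI is wider by 6.97 - 6.27 = 0.70.
Higher confidence requires a wider interval.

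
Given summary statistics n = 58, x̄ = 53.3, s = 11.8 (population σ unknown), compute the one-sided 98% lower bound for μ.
μ ≥ 50.04

Lower bound (one-sided):
t* = 2.102 (one-sided for 98%)
Lower bound = x̄ - t* · s/√n = 53.3 - 2.102 · 11.8/√58 = 50.04

We are 98% confident that μ ≥ 50.04.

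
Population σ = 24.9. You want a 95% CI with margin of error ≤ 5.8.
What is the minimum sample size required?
n ≥ 71

For margin E ≤ 5.8:
n ≥ (z* · σ / E)²
n ≥ (1.960 · 24.9 / 5.8)²
n ≥ 70.80

Minimum n = 71 (rounding up)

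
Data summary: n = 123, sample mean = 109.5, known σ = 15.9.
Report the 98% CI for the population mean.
(106.17, 112.83)

z-interval (σ known):
z* = 2.326 for 98% confidence

Margin of error = z* · σ/√n = 2.326 · 15.9/√123 = 3.33

CI: (109.5 - 3.33, 109.5 + 3.33) = (106.17, 112.83)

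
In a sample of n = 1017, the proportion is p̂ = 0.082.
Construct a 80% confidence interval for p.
(0.071, 0.093)

Proportion CI:
SE = √(p̂(1-p̂)/n) = √(0.082 · 0.918 / 1017) = 0.00860

z* = 1.282
Margin = z* · SE = 1.282 · 0.00860 = 0.0110

CI: 0.082 ± 0.0110 = (0.071, 0.093)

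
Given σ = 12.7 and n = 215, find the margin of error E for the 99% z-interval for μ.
Margin of error = 2.23

Margin of error = z* · σ/√n
= 2.576 · 12.7/√215
= 2.576 · 12.7/14.6629
= 2.23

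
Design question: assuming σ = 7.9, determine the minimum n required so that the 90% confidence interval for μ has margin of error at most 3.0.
n ≥ 19

For margin E ≤ 3.0:
n ≥ (z* · σ / E)²
n ≥ (1.645 · 7.9 / 3.0)²
n ≥ 18.76

Minimum n = 19 (rounding up)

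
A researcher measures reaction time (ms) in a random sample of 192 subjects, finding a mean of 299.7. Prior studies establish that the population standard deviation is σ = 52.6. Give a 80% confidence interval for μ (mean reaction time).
(294.83, 304.57)

z-interval (σ known):
z* = 1.282 for 80% confidence

Margin of error = z* · σ/√n = 1.282 · 52.6/√192 = 4.87

CI: (299.7 - 4.87, 299.7 + 4.87) = (294.83, 304.57)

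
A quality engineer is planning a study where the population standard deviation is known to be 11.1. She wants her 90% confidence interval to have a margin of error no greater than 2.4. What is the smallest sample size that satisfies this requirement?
n ≥ 58

For margin E ≤ 2.4:
n ≥ (z* · σ / E)²
n ≥ (1.645 · 11.1 / 2.4)²
n ≥ 57.88

Minimum n = 58 (rounding up)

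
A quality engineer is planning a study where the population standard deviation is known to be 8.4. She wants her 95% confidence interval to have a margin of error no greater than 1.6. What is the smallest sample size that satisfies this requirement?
n ≥ 106

For margin E ≤ 1.6:
n ≥ (z* · σ / E)²
n ≥ (1.960 · 8.4 / 1.6)²
n ≥ 105.88

Minimum n = 106 (rounding up)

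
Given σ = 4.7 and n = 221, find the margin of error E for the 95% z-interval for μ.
Margin of error = 0.62

Margin of error = z* · σ/√n
= 1.960 · 4.7/√221
= 1.960 · 4.7/14.8661
= 0.62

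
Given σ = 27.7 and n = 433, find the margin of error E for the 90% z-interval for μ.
Margin of error = 2.19

Margin of error = z* · σ/√n
= 1.645 · 27.7/√433
= 1.645 · 27.7/20.8087
= 2.19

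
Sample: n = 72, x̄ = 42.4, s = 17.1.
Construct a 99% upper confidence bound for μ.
μ ≤ 47.20

Upper bound (one-sided):
t* = 2.380 (one-sided for 99%)
Upper bound = x̄ + t* · s/√n = 42.4 + 2.380 · 17.1/√72 = 47.20

We are 99% confident that μ ≤ 47.20.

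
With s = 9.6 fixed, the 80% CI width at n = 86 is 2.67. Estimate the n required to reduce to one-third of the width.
n ≈ 774

CI width ∝ 1/√n
To reduce width by factor 3, need √n to grow by 3 → need 3² = 9 times as many samples.

Current: n = 86, width = 2.67
New: n = 774, width ≈ 0.89

Width reduced by factor of 2.67/0.89 = 3.00.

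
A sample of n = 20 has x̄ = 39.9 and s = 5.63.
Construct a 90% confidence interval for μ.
(37.72, 42.08)

t-interval (σ unknown):
df = n - 1 = 19
t* = 1.729 for 90% confidence

Margin of error = t* · s/√n = 1.729 · 5.63/√20 = 2.18

CI: (37.72, 42.08)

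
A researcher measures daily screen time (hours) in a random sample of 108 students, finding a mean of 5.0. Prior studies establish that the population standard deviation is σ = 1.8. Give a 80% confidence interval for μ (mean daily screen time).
(4.78, 5.22)

z-interval (σ known):
z* = 1.282 for 80% confidence

Margin of error = z* · σ/√n = 1.282 · 1.8/√108 = 0.22

CI: (5.0 - 0.22, 5.0 + 0.22) = (4.78, 5.22)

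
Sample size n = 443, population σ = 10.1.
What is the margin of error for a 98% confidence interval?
Margin of error = 1.12

Margin of error = z* · σ/√n
= 2.326 · 10.1/√443
= 2.326 · 10.1/21.0476
= 1.12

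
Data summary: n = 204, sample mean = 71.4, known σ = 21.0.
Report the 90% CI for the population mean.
(68.98, 73.82)

z-interval (σ known):
z* = 1.645 for 90% confidence

Margin of error = z* · σ/√n = 1.645 · 21.0/√204 = 2.42

CI: (71.4 - 2.42, 71.4 + 2.42) = (68.98, 73.82)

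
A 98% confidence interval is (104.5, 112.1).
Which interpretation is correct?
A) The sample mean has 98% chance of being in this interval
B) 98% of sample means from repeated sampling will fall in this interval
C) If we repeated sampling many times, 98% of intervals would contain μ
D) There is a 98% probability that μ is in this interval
C

A) Wrong — x̄ is observed and sits in the interval by construction.
B) Wrong — coverage applies to intervals containing μ, not to future x̄ values.
C) Correct — this is the frequentist long-run coverage interpretation.
D) Wrong — μ is fixed; the randomness lives in the interval, not in μ.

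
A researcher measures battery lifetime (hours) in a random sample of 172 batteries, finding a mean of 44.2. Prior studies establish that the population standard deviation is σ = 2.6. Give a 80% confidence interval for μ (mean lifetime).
(43.95, 44.45)

z-interval (σ known):
z* = 1.282 for 80% confidence

Margin of error = z* · σ/√n = 1.282 · 2.6/√172 = 0.25

CI: (44.2 - 0.25, 44.2 + 0.25) = (43.95, 44.45)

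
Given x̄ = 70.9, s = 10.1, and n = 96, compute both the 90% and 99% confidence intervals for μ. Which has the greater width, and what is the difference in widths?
99% CI is wider by 2.00

df = 95
90% CI: t* = 1.661, (69.19, 72.61), width = 2 · t* · s/√n = 3.42
99% CI: t* = 2.629, (68.19, 73.61), width = 2 · t* · s/√n = 5.42

The 99% CI is wider by 5.42 - 3.42 = 2.00.
Higher confidence requires a wider interval.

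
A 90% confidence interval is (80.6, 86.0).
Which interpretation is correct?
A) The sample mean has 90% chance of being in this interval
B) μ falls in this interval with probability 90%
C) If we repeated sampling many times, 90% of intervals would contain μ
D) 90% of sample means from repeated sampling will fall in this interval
C

A) Wrong — x̄ is observed and sits in the interval by construction.
B) Wrong — μ is fixed; the randomness lives in the interval, not in μ.
C) Correct — this is the frequentist long-run coverage interpretation.
D) Wrong — coverage applies to intervals containing μ, not to future x̄ values.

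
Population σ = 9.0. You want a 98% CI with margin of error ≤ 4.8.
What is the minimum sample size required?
n ≥ 20

For margin E ≤ 4.8:
n ≥ (z* · σ / E)²
n ≥ (2.326 · 9.0 / 4.8)²
n ≥ 19.02

Minimum n = 20 (rounding up)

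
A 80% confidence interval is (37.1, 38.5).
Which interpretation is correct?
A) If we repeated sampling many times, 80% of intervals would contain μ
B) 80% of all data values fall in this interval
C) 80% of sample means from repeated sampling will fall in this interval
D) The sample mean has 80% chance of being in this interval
A

A) Correct — this is the frequentist long-run coverage interpretation.
B) Wrong — a CI is about the parameter μ, not individual data values.
C) Wrong — coverage applies to intervals containing μ, not to future x̄ values.
D) Wrong — x̄ is observed and sits in the interval by construction.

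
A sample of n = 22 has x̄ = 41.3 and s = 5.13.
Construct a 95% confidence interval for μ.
(39.03, 43.57)

t-interval (σ unknown):
df = n - 1 = 21
t* = 2.080 for 95% confidence

Margin of error = t* · s/√n = 2.080 · 5.13/√22 = 2.27

CI: (39.03, 43.57)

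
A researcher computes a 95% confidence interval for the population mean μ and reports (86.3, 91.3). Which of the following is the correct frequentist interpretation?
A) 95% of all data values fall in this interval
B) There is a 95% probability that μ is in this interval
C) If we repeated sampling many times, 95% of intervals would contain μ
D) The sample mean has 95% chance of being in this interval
C

A) Wrong — a CI is about the parameter μ, not individual data values.
B) Wrong — μ is fixed; the randomness lives in the interval, not in μ.
C) Correct — this is the frequentist long-run coverage interpretation.
D) Wrong — x̄ is observed and sits in the interval by construction.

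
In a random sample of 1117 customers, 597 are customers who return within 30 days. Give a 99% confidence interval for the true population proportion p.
(0.496, 0.573)

Proportion CI:
p̂ = 597/1117 = 0.53447
SE = √(p̂(1-p̂)/n) = √(0.53447 · 0.46553 / 1117) = 0.01492

z* = 2.576
Margin = z* · SE = 2.576 · 0.01492 = 0.0384

CI: 0.53447 ± 0.0384 = (0.496, 0.573)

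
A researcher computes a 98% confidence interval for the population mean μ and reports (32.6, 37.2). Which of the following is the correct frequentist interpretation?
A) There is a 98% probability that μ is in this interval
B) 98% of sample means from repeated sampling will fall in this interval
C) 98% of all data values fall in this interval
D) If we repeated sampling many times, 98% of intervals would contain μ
D

A) Wrong — μ is fixed; the randomness lives in the interval, not in μ.
B) Wrong — coverage applies to intervals containing μ, not to future x̄ values.
C) Wrong — a CI is about the parameter μ, not individual data values.
D) Correct — this is the frequentist long-run coverage interpretation.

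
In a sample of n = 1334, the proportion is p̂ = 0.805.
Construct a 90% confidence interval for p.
(0.787, 0.823)

Proportion CI:
SE = √(p̂(1-p̂)/n) = √(0.805 · 0.195 / 1334) = 0.01085

z* = 1.645
Margin = z* · SE = 1.645 · 0.01085 = 0.0178

CI: 0.805 ± 0.0178 = (0.787, 0.823)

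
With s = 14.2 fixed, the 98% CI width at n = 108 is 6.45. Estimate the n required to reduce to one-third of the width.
n ≈ 972

CI width ∝ 1/√n
To reduce width by factor 3, need √n to grow by 3 → need 3² = 9 times as many samples.

Current: n = 108, width = 6.45
New: n = 972, width ≈ 2.12

Width reduced by factor of 6.45/2.12 = 3.04.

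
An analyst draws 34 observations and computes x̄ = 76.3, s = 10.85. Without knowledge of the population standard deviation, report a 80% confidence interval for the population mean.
(73.87, 78.73)

t-interval (σ unknown):
df = n - 1 = 33
t* = 1.308 for 80% confidence

Margin of error = t* · s/√n = 1.308 · 10.85/√34 = 2.43

CI: (73.87, 78.73)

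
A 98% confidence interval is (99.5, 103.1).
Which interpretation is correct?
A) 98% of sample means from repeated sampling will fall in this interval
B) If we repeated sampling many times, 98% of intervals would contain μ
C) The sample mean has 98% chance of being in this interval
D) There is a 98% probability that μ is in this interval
B

A) Wrong — coverage applies to intervals containing μ, not to future x̄ values.
B) Correct — this is the frequentist long-run coverage interpretation.
C) Wrong — x̄ is observed and sits in the interval by construction.
D) Wrong — μ is fixed; the randomness lives in the interval, not in μ.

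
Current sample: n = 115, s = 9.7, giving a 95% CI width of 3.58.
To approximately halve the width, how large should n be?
n ≈ 460

CI width ∝ 1/√n
To reduce width by factor 2, need √n to grow by 2 → need 2² = 4 times as many samples.

Current: n = 115, width = 3.58
New: n = 460, width ≈ 1.78

Width reduced by factor of 3.58/1.78 = 2.01.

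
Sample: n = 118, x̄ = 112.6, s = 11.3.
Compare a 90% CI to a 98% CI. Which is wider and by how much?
98% CI is wider by 1.46

df = 117
90% CI: t* = 1.658, (110.88, 114.32), width = 2 · t* · s/√n = 3.45
98% CI: t* = 2.359, (110.15, 115.05), width = 2 · t* · s/√n = 4.91

The 98% CI is wider by 4.91 - 3.45 = 1.46.
Higher confidence requires a wider interval.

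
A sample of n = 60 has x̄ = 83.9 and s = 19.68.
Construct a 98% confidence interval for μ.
(77.83, 89.97)

t-interval (σ unknown):
df = n - 1 = 59
t* = 2.391 for 98% confidence

Margin of error = t* · s/√n = 2.391 · 19.68/√60 = 6.07

CI: (77.83, 89.97)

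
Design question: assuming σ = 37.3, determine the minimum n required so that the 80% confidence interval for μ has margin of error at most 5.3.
n ≥ 82

For margin E ≤ 5.3:
n ≥ (z* · σ / E)²
n ≥ (1.282 · 37.3 / 5.3)²
n ≥ 81.40

Minimum n = 82 (rounding up)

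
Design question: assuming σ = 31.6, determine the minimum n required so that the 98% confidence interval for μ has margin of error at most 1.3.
n ≥ 3197

For margin E ≤ 1.3:
n ≥ (z* · σ / E)²
n ≥ (2.326 · 31.6 / 1.3)²
n ≥ 3196.74

Minimum n = 3197 (rounding up)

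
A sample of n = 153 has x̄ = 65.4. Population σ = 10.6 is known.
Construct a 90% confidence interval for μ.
(63.99, 66.81)

z-interval (σ known):
z* = 1.645 for 90% confidence

Margin of error = z* · σ/√n = 1.645 · 10.6/√153 = 1.41

CI: (65.4 - 1.41, 65.4 + 1.41) = (63.99, 66.81)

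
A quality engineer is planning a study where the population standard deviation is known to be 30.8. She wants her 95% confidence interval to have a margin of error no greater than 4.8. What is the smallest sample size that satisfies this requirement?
n ≥ 159

For margin E ≤ 4.8:
n ≥ (z* · σ / E)²
n ≥ (1.960 · 30.8 / 4.8)²
n ≥ 158.17

Minimum n = 159 (rounding up)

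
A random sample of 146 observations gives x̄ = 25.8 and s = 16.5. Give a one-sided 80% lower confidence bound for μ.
μ ≥ 24.65

Lower bound (one-sided):
t* = 0.844 (one-sided for 80%)
Lower bound = x̄ - t* · s/√n = 25.8 - 0.844 · 16.5/√146 = 24.65

We are 80% confident that μ ≥ 24.65.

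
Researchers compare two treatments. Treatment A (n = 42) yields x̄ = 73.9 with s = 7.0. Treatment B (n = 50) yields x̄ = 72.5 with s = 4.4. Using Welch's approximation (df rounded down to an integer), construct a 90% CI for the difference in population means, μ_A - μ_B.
(-0.68, 3.48)

Difference: x̄₁ - x̄₂ = 1.40
SE = √(s₁²/n₁ + s₂²/n₂) = √(7.0²/42 + 4.4²/50) = 1.2465
df = 66.59 → 66 (Welch–Satterthwaite, rounded down)
t* = 1.668

CI: 1.40 ± 1.668 · 1.2465 = 1.40 ± 2.08 = (-0.68, 3.48)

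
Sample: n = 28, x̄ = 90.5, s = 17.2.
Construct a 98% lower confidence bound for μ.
μ ≥ 83.49

Lower bound (one-sided):
t* = 2.158 (one-sided for 98%)
Lower bound = x̄ - t* · s/√n = 90.5 - 2.158 · 17.2/√28 = 83.49

We are 98% confident that μ ≥ 83.49.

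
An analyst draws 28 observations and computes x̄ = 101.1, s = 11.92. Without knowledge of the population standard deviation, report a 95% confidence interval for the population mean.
(96.48, 105.72)

t-interval (σ unknown):
df = n - 1 = 27
t* = 2.052 for 95% confidence

Margin of error = t* · s/√n = 2.052 · 11.92/√28 = 4.62

CI: (96.48, 105.72)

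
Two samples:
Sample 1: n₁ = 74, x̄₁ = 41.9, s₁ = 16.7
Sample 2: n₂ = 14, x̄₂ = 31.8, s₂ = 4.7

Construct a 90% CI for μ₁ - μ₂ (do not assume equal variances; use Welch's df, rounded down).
(6.25, 13.95)

Difference: x̄₁ - x̄₂ = 10.10
SE = √(s₁²/n₁ + s₂²/n₂) = √(16.7²/74 + 4.7²/14) = 2.3123
df = 74.04 → 74 (Welch–Satterthwaite, rounded down)
t* = 1.666

CI: 10.10 ± 1.666 · 2.3123 = 10.10 ± 3.85 = (6.25, 13.95)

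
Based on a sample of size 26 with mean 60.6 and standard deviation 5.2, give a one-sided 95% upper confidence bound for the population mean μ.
μ ≤ 62.34

Upper bound (one-sided):
t* = 1.708 (one-sided for 95%)
Upper bound = x̄ + t* · s/√n = 60.6 + 1.708 · 5.2/√26 = 62.34

We are 95% confident that μ ≤ 62.34.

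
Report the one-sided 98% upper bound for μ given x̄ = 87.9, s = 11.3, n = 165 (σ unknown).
μ ≤ 89.72

Upper bound (one-sided):
t* = 2.070 (one-sided for 98%)
Upper bound = x̄ + t* · s/√n = 87.9 + 2.070 · 11.3/√165 = 89.72

We are 98% confident that μ ≤ 89.72.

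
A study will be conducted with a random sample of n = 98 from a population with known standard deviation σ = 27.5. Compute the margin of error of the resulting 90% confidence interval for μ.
Margin of error = 4.57

Margin of error = z* · σ/√n
= 1.645 · 27.5/√98
= 1.645 · 27.5/9.8995
= 4.57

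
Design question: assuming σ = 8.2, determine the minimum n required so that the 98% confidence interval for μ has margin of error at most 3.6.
n ≥ 29

For margin E ≤ 3.6:
n ≥ (z* · σ / E)²
n ≥ (2.326 · 8.2 / 3.6)²
n ≥ 28.07

Minimum n = 29 (rounding up)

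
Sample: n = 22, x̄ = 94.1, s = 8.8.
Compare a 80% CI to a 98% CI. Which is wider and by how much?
98% CI is wider by 4.49

df = 21
80% CI: t* = 1.323, (91.62, 96.58), width = 2 · t* · s/√n = 4.96
98% CI: t* = 2.518, (89.38, 98.82), width = 2 · t* · s/√n = 9.45

The 98% CI is wider by 9.45 - 4.96 = 4.49.
Higher confidence requires a wider interval.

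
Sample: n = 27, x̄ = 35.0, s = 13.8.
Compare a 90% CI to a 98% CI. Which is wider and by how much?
98% CI is wider by 4.11

df = 26
90% CI: t* = 1.706, (30.47, 39.53), width = 2 · t* · s/√n = 9.06
98% CI: t* = 2.479, (28.42, 41.58), width = 2 · t* · s/√n = 13.17

The 98% CI is wider by 13.17 - 9.06 = 4.11.
Higher confidence requires a wider interval.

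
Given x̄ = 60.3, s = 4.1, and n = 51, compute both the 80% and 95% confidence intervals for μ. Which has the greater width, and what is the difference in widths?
95% CI is wider by 0.82

df = 50
80% CI: t* = 1.299, (59.55, 61.05), width = 2 · t* · s/√n = 1.49
95% CI: t* = 2.009, (59.15, 61.45), width = 2 · t* · s/√n = 2.31

The 95% CI is wider by 2.31 - 1.49 = 0.82.
Higher confidence requires a wider interval.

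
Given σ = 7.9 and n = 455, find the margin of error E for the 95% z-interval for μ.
Margin of error = 0.73

Margin of error = z* · σ/√n
= 1.960 · 7.9/√455
= 1.960 · 7.9/21.3307
= 0.73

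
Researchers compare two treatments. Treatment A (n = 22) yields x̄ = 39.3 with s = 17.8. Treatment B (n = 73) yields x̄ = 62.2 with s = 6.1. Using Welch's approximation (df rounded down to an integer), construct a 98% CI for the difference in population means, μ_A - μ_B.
(-32.58, -13.22)

Difference: x̄₁ - x̄₂ = -22.90
SE = √(s₁²/n₁ + s₂²/n₂) = √(17.8²/22 + 6.1²/73) = 3.8615
df = 22.50 → 22 (Welch–Satterthwaite, rounded down)
t* = 2.508

CI: -22.90 ± 2.508 · 3.8615 = -22.90 ± 9.68 = (-32.58, -13.22)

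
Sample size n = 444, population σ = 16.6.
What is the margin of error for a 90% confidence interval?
Margin of error = 1.30

Margin of error = z* · σ/√n
= 1.645 · 16.6/√444
= 1.645 · 16.6/21.0713
= 1.30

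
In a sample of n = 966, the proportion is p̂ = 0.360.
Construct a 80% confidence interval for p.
(0.340, 0.380)

Proportion CI:
SE = √(p̂(1-p̂)/n) = √(0.360 · 0.640 / 966) = 0.01544

z* = 1.282
Margin = z* · SE = 1.282 · 0.01544 = 0.0198

CI: 0.360 ± 0.0198 = (0.340, 0.380)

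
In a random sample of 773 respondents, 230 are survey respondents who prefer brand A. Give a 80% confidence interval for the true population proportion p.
(0.276, 0.319)

Proportion CI:
p̂ = 230/773 = 0.29754
SE = √(p̂(1-p̂)/n) = √(0.29754 · 0.70246 / 773) = 0.01644

z* = 1.282
Margin = z* · SE = 1.282 · 0.01644 = 0.0211

CI: 0.29754 ± 0.0211 = (0.276, 0.319)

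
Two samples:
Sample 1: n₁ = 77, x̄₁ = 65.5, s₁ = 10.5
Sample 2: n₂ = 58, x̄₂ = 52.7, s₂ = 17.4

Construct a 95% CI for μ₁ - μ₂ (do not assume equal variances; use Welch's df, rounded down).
(7.67, 17.93)

Difference: x̄₁ - x̄₂ = 12.80
SE = √(s₁²/n₁ + s₂²/n₂) = √(10.5²/77 + 17.4²/58) = 2.5791
df = 87.61 → 87 (Welch–Satterthwaite, rounded down)
t* = 1.988

CI: 12.80 ± 1.988 · 2.5791 = 12.80 ± 5.13 = (7.67, 17.93)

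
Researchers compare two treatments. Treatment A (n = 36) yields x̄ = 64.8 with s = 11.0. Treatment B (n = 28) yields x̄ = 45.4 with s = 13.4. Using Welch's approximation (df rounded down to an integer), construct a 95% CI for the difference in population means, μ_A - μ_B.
(13.12, 25.68)

Difference: x̄₁ - x̄₂ = 19.40
SE = √(s₁²/n₁ + s₂²/n₂) = √(11.0²/36 + 13.4²/28) = 3.1263
df = 51.75 → 51 (Welch–Satterthwaite, rounded down)
t* = 2.008

CI: 19.40 ± 2.008 · 3.1263 = 19.40 ± 6.28 = (13.12, 25.68)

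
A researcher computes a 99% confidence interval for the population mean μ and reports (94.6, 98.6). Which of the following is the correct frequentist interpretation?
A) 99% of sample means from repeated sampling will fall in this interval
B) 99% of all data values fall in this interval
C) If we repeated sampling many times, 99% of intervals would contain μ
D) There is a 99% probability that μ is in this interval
C

A) Wrong — coverage applies to intervals containing μ, not to future x̄ values.
B) Wrong — a CI is about the parameter μ, not individual data values.
C) Correct — this is the frequentist long-run coverage interpretation.
D) Wrong — μ is fixed; the randomness lives in the interval, not in μ.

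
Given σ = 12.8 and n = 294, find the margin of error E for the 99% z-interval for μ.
Margin of error = 1.92

Margin of error = z* · σ/√n
= 2.576 · 12.8/√294
= 2.576 · 12.8/17.1464
= 1.92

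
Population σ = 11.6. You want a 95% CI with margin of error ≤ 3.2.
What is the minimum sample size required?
n ≥ 51

For margin E ≤ 3.2:
n ≥ (z* · σ / E)²
n ≥ (1.960 · 11.6 / 3.2)²
n ≥ 50.48

Minimum n = 51 (rounding up)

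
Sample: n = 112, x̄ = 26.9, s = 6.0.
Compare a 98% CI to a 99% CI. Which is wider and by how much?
99% CI is wider by 0.29

df = 111
98% CI: t* = 2.360, (25.56, 28.24), width = 2 · t* · s/√n = 2.68
99% CI: t* = 2.621, (25.41, 28.39), width = 2 · t* · s/√n = 2.97

The 99% CI is wider by 2.97 - 2.68 = 0.29.
Higher confidence requires a wider interval.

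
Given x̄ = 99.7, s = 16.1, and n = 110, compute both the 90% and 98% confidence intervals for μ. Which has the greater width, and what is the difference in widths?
98% CI is wider by 2.16

df = 109
90% CI: t* = 1.659, (97.15, 102.25), width = 2 · t* · s/√n = 5.09
98% CI: t* = 2.361, (96.08, 103.32), width = 2 · t* · s/√n = 7.25

The 98% CI is wider by 7.25 - 5.09 = 2.16.
Higher confidence requires a wider interval.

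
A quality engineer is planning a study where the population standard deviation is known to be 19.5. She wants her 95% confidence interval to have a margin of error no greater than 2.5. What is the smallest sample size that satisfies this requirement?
n ≥ 234

For margin E ≤ 2.5:
n ≥ (z* · σ / E)²
n ≥ (1.960 · 19.5 / 2.5)²
n ≥ 233.72

Minimum n = 234 (rounding up)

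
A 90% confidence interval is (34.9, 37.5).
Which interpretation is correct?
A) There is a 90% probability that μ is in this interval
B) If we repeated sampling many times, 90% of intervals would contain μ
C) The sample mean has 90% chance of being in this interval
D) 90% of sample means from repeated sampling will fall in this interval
B

A) Wrong — μ is fixed; the randomness lives in the interval, not in μ.
B) Correct — this is the frequentist long-run coverage interpretation.
C) Wrong — x̄ is observed and sits in the interval by construction.
D) Wrong — coverage applies to intervals containing μ, not to future x̄ values.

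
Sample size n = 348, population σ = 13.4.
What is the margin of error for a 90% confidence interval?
Margin of error = 1.18

Margin of error = z* · σ/√n
= 1.645 · 13.4/√348
= 1.645 · 13.4/18.6548
= 1.18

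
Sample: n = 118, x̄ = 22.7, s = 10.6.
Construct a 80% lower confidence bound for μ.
μ ≥ 21.88

Lower bound (one-sided):
t* = 0.845 (one-sided for 80%)
Lower bound = x̄ - t* · s/√n = 22.7 - 0.845 · 10.6/√118 = 21.88

We are 80% confident that μ ≥ 21.88.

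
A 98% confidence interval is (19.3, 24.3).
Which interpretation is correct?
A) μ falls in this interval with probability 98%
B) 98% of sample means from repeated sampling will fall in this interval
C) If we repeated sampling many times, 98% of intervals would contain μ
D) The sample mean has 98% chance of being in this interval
C

A) Wrong — μ is fixed; the randomness lives in the interval, not in μ.
B) Wrong — coverage applies to intervals containing μ, not to future x̄ values.
C) Correct — this is the frequentist long-run coverage interpretation.
D) Wrong — x̄ is observed and sits in the interval by construction.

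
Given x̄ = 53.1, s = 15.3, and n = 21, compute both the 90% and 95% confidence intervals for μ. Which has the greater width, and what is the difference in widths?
95% CI is wider by 2.41

df = 20
90% CI: t* = 1.725, (47.34, 58.86), width = 2 · t* · s/√n = 11.52
95% CI: t* = 2.086, (46.14, 60.06), width = 2 · t* · s/√n = 13.93

The 95% CI is wider by 13.93 - 11.52 = 2.41.
Higher confidence requires a wider interval.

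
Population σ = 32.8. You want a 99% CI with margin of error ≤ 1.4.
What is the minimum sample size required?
n ≥ 3643

For margin E ≤ 1.4:
n ≥ (z* · σ / E)²
n ≥ (2.576 · 32.8 / 1.4)²
n ≥ 3642.36

Minimum n = 3643 (rounding up)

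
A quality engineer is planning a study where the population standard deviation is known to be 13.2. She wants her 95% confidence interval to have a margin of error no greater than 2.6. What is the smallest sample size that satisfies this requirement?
n ≥ 100

For margin E ≤ 2.6:
n ≥ (z* · σ / E)²
n ≥ (1.960 · 13.2 / 2.6)²
n ≥ 99.02

Minimum n = 100 (rounding up)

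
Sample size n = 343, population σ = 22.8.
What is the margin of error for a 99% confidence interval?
Margin of error = 3.17

Margin of error = z* · σ/√n
= 2.576 · 22.8/√343
= 2.576 · 22.8/18.5203
= 3.17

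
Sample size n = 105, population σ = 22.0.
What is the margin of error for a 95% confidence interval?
Margin of error = 4.21

Margin of error = z* · σ/√n
= 1.960 · 22.0/√105
= 1.960 · 22.0/10.2470
= 4.21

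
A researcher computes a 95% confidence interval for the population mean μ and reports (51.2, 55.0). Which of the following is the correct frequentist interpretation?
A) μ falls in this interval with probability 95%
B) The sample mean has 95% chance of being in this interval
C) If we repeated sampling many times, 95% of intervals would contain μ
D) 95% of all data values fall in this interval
C

A) Wrong — μ is fixed; the randomness lives in the interval, not in μ.
B) Wrong — x̄ is observed and sits in the interval by construction.
C) Correct — this is the frequentist long-run coverage interpretation.
D) Wrong — a CI is about the parameter μ, not individual data values.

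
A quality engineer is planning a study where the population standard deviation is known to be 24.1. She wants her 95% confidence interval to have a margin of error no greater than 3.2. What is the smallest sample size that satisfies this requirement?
n ≥ 218

For margin E ≤ 3.2:
n ≥ (z* · σ / E)²
n ≥ (1.960 · 24.1 / 3.2)²
n ≥ 217.89

Minimum n = 218 (rounding up)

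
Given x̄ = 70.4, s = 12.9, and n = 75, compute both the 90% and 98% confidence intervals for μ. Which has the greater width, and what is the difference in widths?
98% CI is wider by 2.12

df = 74
90% CI: t* = 1.666, (67.92, 72.88), width = 2 · t* · s/√n = 4.96
98% CI: t* = 2.378, (66.86, 73.94), width = 2 · t* · s/√n = 7.08

The 98% CI is wider by 7.08 - 4.96 = 2.12.
Higher confidence requires a wider interval.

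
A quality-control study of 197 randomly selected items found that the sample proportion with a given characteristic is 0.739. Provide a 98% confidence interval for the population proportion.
(0.666, 0.812)

Proportion CI:
SE = √(p̂(1-p̂)/n) = √(0.739 · 0.261 / 197) = 0.03129

z* = 2.326
Margin = z* · SE = 2.326 · 0.03129 = 0.0728

CI: 0.739 ± 0.0728 = (0.666, 0.812)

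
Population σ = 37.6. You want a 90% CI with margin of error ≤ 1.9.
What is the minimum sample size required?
n ≥ 1060

For margin E ≤ 1.9:
n ≥ (z* · σ / E)²
n ≥ (1.645 · 37.6 / 1.9)²
n ≥ 1059.74

Minimum n = 1060 (rounding up)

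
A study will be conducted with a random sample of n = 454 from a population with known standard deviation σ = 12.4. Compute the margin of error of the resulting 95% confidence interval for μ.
Margin of error = 1.14

Margin of error = z* · σ/√n
= 1.960 · 12.4/√454
= 1.960 · 12.4/21.3073
= 1.14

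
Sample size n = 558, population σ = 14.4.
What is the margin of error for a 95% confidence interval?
Margin of error = 1.19

Margin of error = z* · σ/√n
= 1.960 · 14.4/√558
= 1.960 · 14.4/23.6220
= 1.19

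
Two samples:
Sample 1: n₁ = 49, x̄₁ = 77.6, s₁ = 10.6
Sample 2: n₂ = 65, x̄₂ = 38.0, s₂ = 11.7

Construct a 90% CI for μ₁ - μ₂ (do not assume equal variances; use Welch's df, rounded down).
(36.12, 43.08)

Difference: x̄₁ - x̄₂ = 39.60
SE = √(s₁²/n₁ + s₂²/n₂) = √(10.6²/49 + 11.7²/65) = 2.0974
df = 108.20 → 108 (Welch–Satterthwaite, rounded down)
t* = 1.659

CI: 39.60 ± 1.659 · 2.0974 = 39.60 ± 3.48 = (36.12, 43.08)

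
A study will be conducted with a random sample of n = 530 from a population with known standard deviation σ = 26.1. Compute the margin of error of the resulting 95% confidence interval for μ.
Margin of error = 2.22

Margin of error = z* · σ/√n
= 1.960 · 26.1/√530
= 1.960 · 26.1/23.0217
= 2.22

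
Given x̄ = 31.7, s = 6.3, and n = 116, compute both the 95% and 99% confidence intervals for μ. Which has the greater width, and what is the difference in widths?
99% CI is wider by 0.74

df = 115
95% CI: t* = 1.981, (30.54, 32.86), width = 2 · t* · s/√n = 2.32
99% CI: t* = 2.619, (30.17, 33.23), width = 2 · t* · s/√n = 3.06

The 99% CI is wider by 3.06 - 2.32 = 0.74.
Higher confidence requires a wider interval.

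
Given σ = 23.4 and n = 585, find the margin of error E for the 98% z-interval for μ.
Margin of error = 2.25

Margin of error = z* · σ/√n
= 2.326 · 23.4/√585
= 2.326 · 23.4/24.1868
= 2.25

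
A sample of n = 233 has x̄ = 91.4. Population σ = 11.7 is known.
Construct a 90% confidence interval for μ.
(90.14, 92.66)

z-interval (σ known):
z* = 1.645 for 90% confidence

Margin of error = z* · σ/√n = 1.645 · 11.7/√233 = 1.26

CI: (91.4 - 1.26, 91.4 + 1.26) = (90.14, 92.66)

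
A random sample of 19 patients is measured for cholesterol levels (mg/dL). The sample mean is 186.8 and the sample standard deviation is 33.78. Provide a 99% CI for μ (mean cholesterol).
(164.50, 209.10)

t-interval (σ unknown):
df = n - 1 = 18
t* = 2.878 for 99% confidence

Margin of error = t* · s/√n = 2.878 · 33.78/√19 = 22.30

CI: (164.50, 209.10)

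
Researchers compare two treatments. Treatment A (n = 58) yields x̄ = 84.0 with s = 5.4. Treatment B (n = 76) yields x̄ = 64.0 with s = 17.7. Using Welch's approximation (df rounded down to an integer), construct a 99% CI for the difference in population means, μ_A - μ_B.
(14.34, 25.66)

Difference: x̄₁ - x̄₂ = 20.00
SE = √(s₁²/n₁ + s₂²/n₂) = √(5.4²/58 + 17.7²/76) = 2.1506
df = 92.60 → 92 (Welch–Satterthwaite, rounded down)
t* = 2.630

CI: 20.00 ± 2.630 · 2.1506 = 20.00 ± 5.66 = (14.34, 25.66)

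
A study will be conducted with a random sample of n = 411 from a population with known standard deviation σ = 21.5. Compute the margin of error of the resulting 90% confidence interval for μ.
Margin of error = 1.74

Margin of error = z* · σ/√n
= 1.645 · 21.5/√411
= 1.645 · 21.5/20.2731
= 1.74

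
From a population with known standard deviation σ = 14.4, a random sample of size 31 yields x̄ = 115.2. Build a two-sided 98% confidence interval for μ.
(109.18, 121.22)

z-interval (σ known):
z* = 2.326 for 98% confidence

Margin of error = z* · σ/√n = 2.326 · 14.4/√31 = 6.02

CI: (115.2 - 6.02, 115.2 + 6.02) = (109.18, 121.22)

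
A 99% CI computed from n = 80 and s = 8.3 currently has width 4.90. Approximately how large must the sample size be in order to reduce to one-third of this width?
n ≈ 720

CI width ∝ 1/√n
To reduce width by factor 3, need √n to grow by 3 → need 3² = 9 times as many samples.

Current: n = 80, width = 4.90
New: n = 720, width ≈ 1.60

Width reduced by factor of 4.90/1.60 = 3.06.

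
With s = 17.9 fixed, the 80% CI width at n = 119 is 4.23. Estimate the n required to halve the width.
n ≈ 476

CI width ∝ 1/√n
To reduce width by factor 2, need √n to grow by 2 → need 2² = 4 times as many samples.

Current: n = 119, width = 4.23
New: n = 476, width ≈ 2.11

Width reduced by factor of 4.23/2.11 = 2.00.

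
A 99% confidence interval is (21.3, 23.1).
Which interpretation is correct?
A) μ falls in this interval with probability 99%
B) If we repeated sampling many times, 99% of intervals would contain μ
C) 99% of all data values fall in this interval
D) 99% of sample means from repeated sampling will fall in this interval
B

A) Wrong — μ is fixed; the randomness lives in the interval, not in μ.
B) Correct — this is the frequentist long-run coverage interpretation.
C) Wrong — a CI is about the parameter μ, not individual data values.
D) Wrong — coverage applies to intervals containing μ, not to future x̄ values.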